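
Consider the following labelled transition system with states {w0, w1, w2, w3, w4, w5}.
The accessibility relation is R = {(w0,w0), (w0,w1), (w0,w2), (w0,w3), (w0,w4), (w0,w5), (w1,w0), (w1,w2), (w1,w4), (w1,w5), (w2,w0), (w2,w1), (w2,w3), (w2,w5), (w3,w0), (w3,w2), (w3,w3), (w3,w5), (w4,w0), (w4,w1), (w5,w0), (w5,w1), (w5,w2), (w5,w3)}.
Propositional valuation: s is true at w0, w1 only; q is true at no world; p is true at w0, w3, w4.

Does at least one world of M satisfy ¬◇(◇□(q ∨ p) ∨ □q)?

Recall that □ψ holds at a world iff ψ holds at every accessible world, and ◇ψ holds iff ψ holds at some accessible world.
Let φ = ¬◇(◇□(q ∨ p) ∨ □q). Evaluate φ at each world:
  w0 (successors {w0, w1, w2, w3, w4, w5}): φ is true.
  w1 (successors {w0, w2, w4, w5}): φ is true.
  w2 (successors {w0, w1, w3, w5}): φ is true.
  w3 (successors {w0, w2, w3, w5}): φ is true.
  w4 (successors {w0, w1}): φ is true.
  w5 (successors {w0, w1, w2, w3}): φ is true.
Detail at w0 (witness):
  At w0: ◇(◇□(q ∨ p) ∨ □q) is false, so ¬◇(◇□(q ∨ p) ∨ □q) is true.
    At w0: ◇(◇□(q ∨ p) ∨ □q) requires ◇□(q ∨ p) ∨ □q at some successor in {w0, w1, w2, w3, w4, w5}.
      At w0: ◇□(q ∨ p) ∨ □q is false.
      At w1: ◇□(q ∨ p) ∨ □q is false.
      At w2: ◇□(q ∨ p) ∨ □q is false.
      At w3: ◇□(q ∨ p) ∨ □q is false.
      At w4: ◇□(q ∨ p) ∨ □q is false.
      At w5: ◇□(q ∨ p) ∨ □q is false.
    So ◇(◇□(q ∨ p) ∨ □q) is false at w0.

Yes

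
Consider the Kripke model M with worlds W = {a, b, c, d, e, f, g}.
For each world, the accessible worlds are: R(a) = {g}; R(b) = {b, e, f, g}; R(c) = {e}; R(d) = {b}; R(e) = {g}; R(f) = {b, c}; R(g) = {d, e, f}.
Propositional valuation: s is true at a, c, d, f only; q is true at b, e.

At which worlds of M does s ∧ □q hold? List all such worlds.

Let φ = s ∧ □q. Evaluate φ at each world:
  a (successors {g}): φ is false.
  b (successors {b, e, f, g}): φ is false.
  c (successors {e}): φ is true.
  d (successors {b}): φ is true.
  e (successors {g}): φ is false.
  f (successors {b, c}): φ is false.
  g (successors {d, e, f}): φ is false.
For instance, at f:
  At f: s is true, □q is false, so s ∧ □q is false.
    At f: □q requires q at every successor {b, c}.
      q fails at c, so □q is false at f.
Satisfying worlds: {c, d}

c, d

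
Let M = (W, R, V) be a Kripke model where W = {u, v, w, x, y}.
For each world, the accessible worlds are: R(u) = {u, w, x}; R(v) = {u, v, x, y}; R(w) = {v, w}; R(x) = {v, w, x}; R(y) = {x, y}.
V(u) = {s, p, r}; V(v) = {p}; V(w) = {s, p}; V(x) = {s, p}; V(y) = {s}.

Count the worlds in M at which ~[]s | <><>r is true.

4

Let φ = ~[]s | <><>r. Evaluate φ at each world:
  u (successors {u, w, x}): φ is true.
  v (successors {u, v, x, y}): φ is true.
  w (successors {v, w}): φ is true.
  x (successors {v, w, x}): φ is true.
  y (successors {x, y}): φ is false.
For instance, at w:
  At w: ~[]s is true, <><>r is true, so ~[]s | <><>r is true.
    At w: []s is false, so ~[]s is true.
      At w: []s requires s at every successor {v, w}.
        s fails at v, so []s is false at w.
    At w: <><>r requires <>r at some successor in {v, w}.
      <>r holds at v, so <><>r is true at w.
Satisfying worlds: {u, v, w, x}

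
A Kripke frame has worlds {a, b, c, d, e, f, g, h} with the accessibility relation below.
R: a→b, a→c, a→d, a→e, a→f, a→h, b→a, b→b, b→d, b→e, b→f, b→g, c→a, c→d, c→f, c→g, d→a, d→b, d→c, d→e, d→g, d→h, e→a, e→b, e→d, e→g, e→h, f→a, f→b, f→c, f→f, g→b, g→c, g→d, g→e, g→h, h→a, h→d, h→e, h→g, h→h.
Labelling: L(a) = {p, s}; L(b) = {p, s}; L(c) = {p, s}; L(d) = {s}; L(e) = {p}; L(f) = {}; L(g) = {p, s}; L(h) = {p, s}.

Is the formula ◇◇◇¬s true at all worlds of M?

Yes

Let φ = ◇◇◇¬s. Evaluate φ at each world:
  a (successors {b, c, d, e, f, h}): φ is true.
  b (successors {a, b, d, e, f, g}): φ is true.
  c (successors {a, d, f, g}): φ is true.
  d (successors {a, b, c, e, g, h}): φ is true.
  e (successors {a, b, d, g, h}): φ is true.
  f (successors {a, b, c, f}): φ is true.
  g (successors {b, c, d, e, h}): φ is true.
  h (successors {a, d, e, g, h}): φ is true.
For instance, at b:
  At b: ◇◇◇¬s requires ◇◇¬s at some successor in {a, b, d, e, f, g}.
    ◇◇¬s holds at a, so ◇◇◇¬s is true at b.
      At a: ◇◇¬s requires ◇¬s at some successor in {b, c, d, e, f, h}.
        ◇¬s holds at b, so ◇◇¬s is true at a.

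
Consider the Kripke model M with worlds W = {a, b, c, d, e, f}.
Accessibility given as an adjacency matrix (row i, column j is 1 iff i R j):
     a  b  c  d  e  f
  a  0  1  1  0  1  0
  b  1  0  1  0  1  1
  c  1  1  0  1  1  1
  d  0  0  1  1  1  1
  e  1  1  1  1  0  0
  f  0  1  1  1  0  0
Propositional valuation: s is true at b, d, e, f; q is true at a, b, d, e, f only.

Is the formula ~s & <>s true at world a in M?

At a: ~s is true, <>s is true, so ~s & <>s is true.
  At a: <>s requires s at some successor in {b, c, e}.
    s holds at b, so <>s is true at a.

Yes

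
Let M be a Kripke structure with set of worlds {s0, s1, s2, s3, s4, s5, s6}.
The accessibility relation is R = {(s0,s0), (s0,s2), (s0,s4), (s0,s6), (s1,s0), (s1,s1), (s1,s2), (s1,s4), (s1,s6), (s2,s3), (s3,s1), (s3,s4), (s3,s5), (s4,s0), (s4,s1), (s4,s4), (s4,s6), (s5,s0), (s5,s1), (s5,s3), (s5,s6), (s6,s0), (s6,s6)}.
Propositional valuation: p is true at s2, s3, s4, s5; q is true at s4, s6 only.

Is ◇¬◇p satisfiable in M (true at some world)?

Let φ = ◇¬◇p. Evaluate φ at each world:
  s0 (successors {s0, s2, s4, s6}): φ is true.
  s1 (successors {s0, s1, s2, s4, s6}): φ is true.
  s2 (successors {s3}): φ is false.
  s3 (successors {s1, s4, s5}): φ is false.
  s4 (successors {s0, s1, s4, s6}): φ is true.
  s5 (successors {s0, s1, s3, s6}): φ is true.
  s6 (successors {s0, s6}): φ is true.
Detail at s0 (witness):
  At s0: ◇¬◇p requires ¬◇p at some successor in {s0, s2, s4, s6}.
    ¬◇p holds at s6, so ◇¬◇p is true at s0.
      At s6: ◇p is false, so ¬◇p is true.

Yes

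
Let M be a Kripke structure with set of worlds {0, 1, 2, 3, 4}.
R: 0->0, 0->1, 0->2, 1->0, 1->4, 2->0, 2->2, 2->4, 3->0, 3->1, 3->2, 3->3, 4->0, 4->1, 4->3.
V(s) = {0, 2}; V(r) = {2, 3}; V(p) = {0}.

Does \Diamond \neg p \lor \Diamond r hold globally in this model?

Yes

Let φ = \Diamond \neg p \lor \Diamond r. Evaluate φ at each world:
  0 (successors {0, 1, 2}): φ is true.
  1 (successors {0, 4}): φ is true.
  2 (successors {0, 2, 4}): φ is true.
  3 (successors {0, 1, 2, 3}): φ is true.
  4 (successors {0, 1, 3}): φ is true.
For instance, at 2:
  At 2: \Diamond \neg p is true, \Diamond r is true, so \Diamond \neg p \lor \Diamond r is true.
    At 2: \Diamond \neg p requires \neg p at some successor in {0, 2, 4}.
      \neg p holds at 2, so \Diamond \neg p is true at 2.
    At 2: \Diamond r requires r at some successor in {0, 2, 4}.
      r holds at 2, so \Diamond r is true at 2.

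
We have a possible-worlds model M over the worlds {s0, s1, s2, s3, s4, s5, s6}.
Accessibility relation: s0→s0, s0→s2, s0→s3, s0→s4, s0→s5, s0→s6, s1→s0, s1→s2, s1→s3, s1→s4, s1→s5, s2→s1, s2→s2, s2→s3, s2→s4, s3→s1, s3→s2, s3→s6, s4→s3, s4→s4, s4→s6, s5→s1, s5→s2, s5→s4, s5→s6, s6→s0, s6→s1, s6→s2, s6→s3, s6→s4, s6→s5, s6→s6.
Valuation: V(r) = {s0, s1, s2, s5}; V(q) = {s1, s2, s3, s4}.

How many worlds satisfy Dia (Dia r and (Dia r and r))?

Let φ = Dia (Dia r and (Dia r and r)). Evaluate φ at each world:
  s0 (successors {s0, s2, s3, s4, s5, s6}): φ is true.
  s1 (successors {s0, s2, s3, s4, s5}): φ is true.
  s2 (successors {s1, s2, s3, s4}): φ is true.
  s3 (successors {s1, s2, s6}): φ is true.
  s4 (successors {s3, s4, s6}): φ is false.
  s5 (successors {s1, s2, s4, s6}): φ is true.
  s6 (successors {s0, s1, s2, s3, s4, s5, s6}): φ is true.
For instance, at s5:
  At s5: Dia (Dia r and (Dia r and r)) requires Dia r and (Dia r and r) at some successor in {s1, s2, s4, s6}.
    Dia r and (Dia r and r) holds at s1, so Dia (Dia r and (Dia r and r)) is true at s5.
      At s1: Dia r is true, Dia r and r is true, so Dia r and (Dia r and r) is true.
Satisfying worlds: {s0, s1, s2, s3, s5, s6}

6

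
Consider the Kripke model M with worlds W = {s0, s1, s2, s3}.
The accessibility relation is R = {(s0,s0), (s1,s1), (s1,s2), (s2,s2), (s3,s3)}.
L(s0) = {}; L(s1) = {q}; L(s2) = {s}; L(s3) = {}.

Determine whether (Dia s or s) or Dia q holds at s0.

No

Recall that Dia ψ holds at a world iff ψ holds at some accessible world.
At s0: Dia s or s is false, Dia q is false, so (Dia s or s) or Dia q is false.
  At s0: Dia s is false, s is false, so Dia s or s is false.
    At s0: Dia s requires s at some successor in {s0}.
      At s0: s is false.
    So Dia s is false at s0.
  At s0: Dia q requires q at some successor in {s0}.
    At s0: q is false.
  So Dia q is false at s0.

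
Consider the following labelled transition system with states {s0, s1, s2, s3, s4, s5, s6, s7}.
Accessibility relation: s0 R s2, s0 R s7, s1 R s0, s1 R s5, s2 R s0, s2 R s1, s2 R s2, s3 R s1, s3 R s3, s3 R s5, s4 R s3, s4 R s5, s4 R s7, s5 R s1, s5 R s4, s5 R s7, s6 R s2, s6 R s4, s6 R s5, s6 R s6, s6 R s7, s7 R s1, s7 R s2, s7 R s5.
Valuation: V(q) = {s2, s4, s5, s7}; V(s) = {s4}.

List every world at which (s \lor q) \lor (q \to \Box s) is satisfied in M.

Recall that \Box ψ holds at a world iff ψ holds at every accessible world, and \Diamond ψ holds iff ψ holds at some accessible world.
Let φ = (s \lor q) \lor (q \to \Box s). Evaluate φ at each world:
  s0 (successors {s2, s7}): φ is true.
  s1 (successors {s0, s5}): φ is true.
  s2 (successors {s0, s1, s2}): φ is true.
  s3 (successors {s1, s3, s5}): φ is true.
  s4 (successors {s3, s5, s7}): φ is true.
  s5 (successors {s1, s4, s7}): φ is true.
  s6 (successors {s2, s4, s5, s6, s7}): φ is true.
  s7 (successors {s1, s2, s5}): φ is true.
For instance, at s7:
  At s7: s \lor q is true, q \to \Box s is false, so (s \lor q) \lor (q \to \Box s) is true.
    At s7: q is true, \Box s is false, so q \to \Box s is false.
      At s7: \Box s requires s at every successor {s1, s2, s5}.
        s fails at s1, so \Box s is false at s7.
Satisfying worlds: {s0, s1, s2, s3, s4, s5, s6, s7}

s0, s1, s2, s3, s4, s5, s6, s7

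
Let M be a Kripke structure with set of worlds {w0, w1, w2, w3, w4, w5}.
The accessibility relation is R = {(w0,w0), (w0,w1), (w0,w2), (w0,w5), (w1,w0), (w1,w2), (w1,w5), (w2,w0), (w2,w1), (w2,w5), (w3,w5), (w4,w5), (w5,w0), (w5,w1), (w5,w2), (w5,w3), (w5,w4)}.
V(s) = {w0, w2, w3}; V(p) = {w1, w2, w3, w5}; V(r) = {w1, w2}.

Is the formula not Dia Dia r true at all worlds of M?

No

Recall that Dia ψ holds at a world iff ψ holds at some accessible world.
Let φ = not Dia Dia r. Evaluate φ at each world:
  w0 (successors {w0, w1, w2, w5}): φ is false.
  w1 (successors {w0, w2, w5}): φ is false.
  w2 (successors {w0, w1, w5}): φ is false.
  w3 (successors {w5}): φ is false.
  w4 (successors {w5}): φ is false.
  w5 (successors {w0, w1, w2, w3, w4}): φ is false.
Detail at w0 (counterexample):
  At w0: Dia Dia r is true, so not Dia Dia r is false.
    At w0: Dia Dia r requires Dia r at some successor in {w0, w1, w2, w5}.
      Dia r holds at w0, so Dia Dia r is true at w0.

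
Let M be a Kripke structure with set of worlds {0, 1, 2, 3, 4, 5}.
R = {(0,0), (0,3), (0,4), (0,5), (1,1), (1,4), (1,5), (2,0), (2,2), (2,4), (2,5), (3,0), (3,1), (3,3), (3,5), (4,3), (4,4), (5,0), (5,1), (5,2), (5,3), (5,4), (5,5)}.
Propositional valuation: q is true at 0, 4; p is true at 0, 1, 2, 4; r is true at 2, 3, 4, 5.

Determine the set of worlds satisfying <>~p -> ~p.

Let φ = <>~p -> ~p. Evaluate φ at each world:
  0 (successors {0, 3, 4, 5}): φ is false.
  1 (successors {1, 4, 5}): φ is false.
  2 (successors {0, 2, 4, 5}): φ is false.
  3 (successors {0, 1, 3, 5}): φ is true.
  4 (successors {3, 4}): φ is false.
  5 (successors {0, 1, 2, 3, 4, 5}): φ is true.
For instance, at 3:
  At 3: <>~p is true, ~p is true, so <>~p -> ~p is true.
    At 3: <>~p requires ~p at some successor in {0, 1, 3, 5}.
      ~p holds at 3, so <>~p is true at 3.
Satisfying worlds: {3, 5}

3, 5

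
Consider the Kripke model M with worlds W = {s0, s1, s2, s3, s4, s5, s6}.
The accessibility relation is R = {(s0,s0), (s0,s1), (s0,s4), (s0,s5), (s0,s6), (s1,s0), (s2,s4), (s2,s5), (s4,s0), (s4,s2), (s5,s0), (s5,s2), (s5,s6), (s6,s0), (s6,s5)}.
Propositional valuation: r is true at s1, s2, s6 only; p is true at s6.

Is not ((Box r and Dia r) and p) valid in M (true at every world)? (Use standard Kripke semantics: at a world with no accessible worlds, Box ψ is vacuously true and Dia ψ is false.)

Let φ = not ((Box r and Dia r) and p). Evaluate φ at each world:
  s0 (successors {s0, s1, s4, s5, s6}): φ is true.
  s1 (successors {s0}): φ is true.
  s2 (successors {s4, s5}): φ is true.
  s3 (successors ∅): φ is true.
  s4 (successors {s0, s2}): φ is true.
  s5 (successors {s0, s2, s6}): φ is true.
  s6 (successors {s0, s5}): φ is true.
For instance, at s4:
  At s4: (Box r and Dia r) and p is false, so not ((Box r and Dia r) and p) is true.
    At s4: Box r and Dia r is false, p is false, so (Box r and Dia r) and p is false.
      At s4: Box r is false, Dia r is true, so Box r and Dia r is false.

Yes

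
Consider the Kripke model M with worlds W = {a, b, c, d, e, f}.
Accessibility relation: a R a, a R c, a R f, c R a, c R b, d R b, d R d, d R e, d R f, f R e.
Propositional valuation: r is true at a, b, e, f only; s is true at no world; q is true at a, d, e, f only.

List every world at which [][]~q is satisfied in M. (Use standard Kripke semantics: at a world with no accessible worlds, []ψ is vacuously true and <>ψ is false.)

Let φ = [][]~q. Evaluate φ at each world:
  a (successors {a, c, f}): φ is false.
  b (successors ∅): φ is true.
  c (successors {a, b}): φ is false.
  d (successors {b, d, e, f}): φ is false.
  e (successors ∅): φ is true.
  f (successors {e}): φ is true.
For instance, at f:
  At f: [][]~q requires []~q at every successor {e}.
      At e: no accessible worlds, so []~q holds vacuously.
  So [][]~q is true at f.
Satisfying worlds: {b, e, f}

b, e, f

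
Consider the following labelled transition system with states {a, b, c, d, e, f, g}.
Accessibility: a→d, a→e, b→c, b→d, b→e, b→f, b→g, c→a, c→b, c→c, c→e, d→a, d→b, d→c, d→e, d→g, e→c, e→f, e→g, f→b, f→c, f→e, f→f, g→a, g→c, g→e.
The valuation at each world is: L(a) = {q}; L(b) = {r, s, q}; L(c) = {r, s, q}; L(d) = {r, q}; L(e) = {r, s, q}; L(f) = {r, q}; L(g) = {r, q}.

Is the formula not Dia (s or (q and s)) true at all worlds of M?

No

Recall that Dia ψ holds at a world iff ψ holds at some accessible world.
Let φ = not Dia (s or (q and s)). Evaluate φ at each world:
  a (successors {d, e}): φ is false.
  b (successors {c, d, e, f, g}): φ is false.
  c (successors {a, b, c, e}): φ is false.
  d (successors {a, b, c, e, g}): φ is false.
  e (successors {c, f, g}): φ is false.
  f (successors {b, c, e, f}): φ is false.
  g (successors {a, c, e}): φ is false.
Detail at a (counterexample):
  At a: Dia (s or (q and s)) is true, so not Dia (s or (q and s)) is false.
    At a: Dia (s or (q and s)) requires s or (q and s) at some successor in {d, e}.
      s or (q and s) holds at e, so Dia (s or (q and s)) is true at a.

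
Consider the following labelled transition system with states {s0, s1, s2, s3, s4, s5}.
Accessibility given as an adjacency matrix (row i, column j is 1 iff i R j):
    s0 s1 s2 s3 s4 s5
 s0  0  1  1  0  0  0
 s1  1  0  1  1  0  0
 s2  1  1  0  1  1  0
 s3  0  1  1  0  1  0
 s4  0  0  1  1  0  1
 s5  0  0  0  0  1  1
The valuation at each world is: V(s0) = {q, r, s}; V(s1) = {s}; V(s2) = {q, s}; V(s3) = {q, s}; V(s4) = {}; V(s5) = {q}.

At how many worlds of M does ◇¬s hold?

4

Let φ = ◇¬s. Evaluate φ at each world:
  s0 (successors {s1, s2}): φ is false.
  s1 (successors {s0, s2, s3}): φ is false.
  s2 (successors {s0, s1, s3, s4}): φ is true.
  s3 (successors {s1, s2, s4}): φ is true.
  s4 (successors {s2, s3, s5}): φ is true.
  s5 (successors {s4, s5}): φ is true.
For instance, at s0:
  At s0: ◇¬s requires ¬s at some successor in {s1, s2}.
    At s1: ¬s is false.
    At s2: ¬s is false.
  So ◇¬s is false at s0.
Satisfying worlds: {s2, s3, s4, s5}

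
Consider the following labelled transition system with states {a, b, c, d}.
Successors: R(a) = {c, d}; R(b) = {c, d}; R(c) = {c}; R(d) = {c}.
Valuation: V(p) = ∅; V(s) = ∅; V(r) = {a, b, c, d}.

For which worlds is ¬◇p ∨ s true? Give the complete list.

Recall that ◇ψ holds at a world iff ψ holds at some accessible world.
Let φ = ¬◇p ∨ s. Evaluate φ at each world:
  a (successors {c, d}): φ is true.
  b (successors {c, d}): φ is true.
  c (successors {c}): φ is true.
  d (successors {c}): φ is true.
For instance, at a:
  At a: ¬◇p is true, s is false, so ¬◇p ∨ s is true.
    At a: ◇p is false, so ¬◇p is true.
      At a: ◇p requires p at some successor in {c, d}.
        At c: p is false.
        At d: p is false.
      So ◇p is false at a.
Satisfying worlds: {a, b, c, d}

a, b, c, d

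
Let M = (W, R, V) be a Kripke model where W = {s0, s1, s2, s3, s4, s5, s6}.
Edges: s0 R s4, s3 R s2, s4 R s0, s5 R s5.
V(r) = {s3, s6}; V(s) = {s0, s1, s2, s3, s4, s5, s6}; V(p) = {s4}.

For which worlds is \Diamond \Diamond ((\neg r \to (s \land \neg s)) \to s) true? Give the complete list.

Let φ = \Diamond \Diamond ((\neg r \to (s \land \neg s)) \to s). Evaluate φ at each world:
  s0 (successors {s4}): φ is true.
  s1 (successors ∅): φ is false.
  s2 (successors ∅): φ is false.
  s3 (successors {s2}): φ is false.
  s4 (successors {s0}): φ is true.
  s5 (successors {s5}): φ is true.
  s6 (successors ∅): φ is false.
For instance, at s3:
  At s3: \Diamond \Diamond ((\neg r \to (s \land \neg s)) \to s) requires \Diamond ((\neg r \to (s \land \neg s)) \to s) at some successor in {s2}.
    At s2: \Diamond ((\neg r \to (s \land \neg s)) \to s) is false.
  So \Diamond \Diamond ((\neg r \to (s \land \neg s)) \to s) is false at s3.
Satisfying worlds: {s0, s4, s5}

s0, s4, s5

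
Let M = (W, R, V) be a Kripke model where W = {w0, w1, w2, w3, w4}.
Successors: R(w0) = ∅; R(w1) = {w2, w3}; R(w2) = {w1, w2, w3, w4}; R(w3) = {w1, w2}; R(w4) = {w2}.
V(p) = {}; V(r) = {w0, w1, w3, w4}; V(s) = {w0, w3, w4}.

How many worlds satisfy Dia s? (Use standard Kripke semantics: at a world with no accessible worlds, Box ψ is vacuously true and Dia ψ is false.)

2

Recall that Dia ψ holds at a world iff ψ holds at some accessible world.
Let φ = Dia s. Evaluate φ at each world:
  w0 (successors ∅): φ is false.
  w1 (successors {w2, w3}): φ is true.
  w2 (successors {w1, w2, w3, w4}): φ is true.
  w3 (successors {w1, w2}): φ is false.
  w4 (successors {w2}): φ is false.
For instance, at w1:
  At w1: Dia s requires s at some successor in {w2, w3}.
    s holds at w3, so Dia s is true at w1.
Satisfying worlds: {w1, w2}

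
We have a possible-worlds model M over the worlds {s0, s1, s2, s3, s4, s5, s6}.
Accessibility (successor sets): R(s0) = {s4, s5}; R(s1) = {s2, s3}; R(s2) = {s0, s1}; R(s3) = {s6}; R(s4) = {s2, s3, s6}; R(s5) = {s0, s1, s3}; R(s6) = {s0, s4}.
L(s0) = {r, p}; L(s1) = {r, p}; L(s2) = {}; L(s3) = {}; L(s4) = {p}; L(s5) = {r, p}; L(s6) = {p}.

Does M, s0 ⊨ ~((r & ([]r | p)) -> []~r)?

Yes

At s0: (r & ([]r | p)) -> []~r is false, so ~((r & ([]r | p)) -> []~r) is true.
  At s0: r & ([]r | p) is true, []~r is false, so (r & ([]r | p)) -> []~r is false.
    At s0: r is true, []r | p is true, so r & ([]r | p) is true.
      At s0: []r is false, p is true, so []r | p is true.
    At s0: []~r requires ~r at every successor {s4, s5}.
      ~r fails at s5, so []~r is false at s0.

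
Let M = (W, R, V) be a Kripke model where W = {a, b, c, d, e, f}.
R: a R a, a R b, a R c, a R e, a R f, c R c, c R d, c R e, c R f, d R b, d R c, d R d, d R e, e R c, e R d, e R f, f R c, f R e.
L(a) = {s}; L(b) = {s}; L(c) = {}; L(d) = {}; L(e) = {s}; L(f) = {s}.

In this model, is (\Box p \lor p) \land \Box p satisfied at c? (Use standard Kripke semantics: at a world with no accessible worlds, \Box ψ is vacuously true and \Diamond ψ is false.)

At c: \Box p \lor p is false, \Box p is false, so (\Box p \lor p) \land \Box p is false.
  At c: \Box p is false, p is false, so \Box p \lor p is false.
    At c: \Box p requires p at every successor {c, d, e, f}.
      p fails at c, so \Box p is false at c.
  At c: \Box p requires p at every successor {c, d, e, f}.
    p fails at c, so \Box p is false at c.

No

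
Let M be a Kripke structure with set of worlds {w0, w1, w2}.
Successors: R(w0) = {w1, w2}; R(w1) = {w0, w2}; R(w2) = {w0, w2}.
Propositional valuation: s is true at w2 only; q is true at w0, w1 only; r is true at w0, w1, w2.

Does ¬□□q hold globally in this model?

Let φ = ¬□□q. Evaluate φ at each world:
  w0 (successors {w1, w2}): φ is true.
  w1 (successors {w0, w2}): φ is true.
  w2 (successors {w0, w2}): φ is true.
For instance, at w0:
  At w0: □□q is false, so ¬□□q is true.
    At w0: □□q requires □q at every successor {w1, w2}.
      □q fails at w1, so □□q is false at w0.

Yes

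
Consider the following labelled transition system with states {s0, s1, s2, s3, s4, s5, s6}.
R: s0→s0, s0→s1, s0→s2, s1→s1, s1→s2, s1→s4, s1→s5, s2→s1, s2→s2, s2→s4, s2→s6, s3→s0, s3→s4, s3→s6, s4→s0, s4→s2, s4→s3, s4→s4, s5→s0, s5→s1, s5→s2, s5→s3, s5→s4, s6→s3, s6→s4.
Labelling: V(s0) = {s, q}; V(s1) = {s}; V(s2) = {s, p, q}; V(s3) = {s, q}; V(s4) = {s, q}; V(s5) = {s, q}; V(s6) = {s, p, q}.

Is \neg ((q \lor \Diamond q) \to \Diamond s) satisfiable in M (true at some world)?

Let φ = \neg ((q \lor \Diamond q) \to \Diamond s). Evaluate φ at each world:
  s0 (successors {s0, s1, s2}): φ is false.
  s1 (successors {s1, s2, s4, s5}): φ is false.
  s2 (successors {s1, s2, s4, s6}): φ is false.
  s3 (successors {s0, s4, s6}): φ is false.
  s4 (successors {s0, s2, s3, s4}): φ is false.
  s5 (successors {s0, s1, s2, s3, s4}): φ is false.
  s6 (successors {s3, s4}): φ is false.
For instance, at s6:
  At s6: (q \lor \Diamond q) \to \Diamond s is true, so \neg ((q \lor \Diamond q) \to \Diamond s) is false.
    At s6: q \lor \Diamond q is true, \Diamond s is true, so (q \lor \Diamond q) \to \Diamond s is true.
      At s6: q is true, \Diamond q is true, so q \lor \Diamond q is true.
      At s6: \Diamond s requires s at some successor in {s3, s4}.
        s holds at s3, so \Diamond s is true at s6.

No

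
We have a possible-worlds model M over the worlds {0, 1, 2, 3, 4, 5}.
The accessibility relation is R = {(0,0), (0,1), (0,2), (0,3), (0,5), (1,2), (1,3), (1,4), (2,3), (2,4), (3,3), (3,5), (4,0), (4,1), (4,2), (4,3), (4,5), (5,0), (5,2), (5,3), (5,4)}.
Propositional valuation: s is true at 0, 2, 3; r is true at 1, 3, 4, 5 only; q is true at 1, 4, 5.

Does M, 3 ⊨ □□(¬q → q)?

At 3: □□(¬q → q) requires □(¬q → q) at every successor {3, 5}.
  □(¬q → q) fails at 3, so □□(¬q → q) is false at 3.
    At 3: □(¬q → q) requires ¬q → q at every successor {3, 5}.
      ¬q → q fails at 3, so □(¬q → q) is false at 3.

No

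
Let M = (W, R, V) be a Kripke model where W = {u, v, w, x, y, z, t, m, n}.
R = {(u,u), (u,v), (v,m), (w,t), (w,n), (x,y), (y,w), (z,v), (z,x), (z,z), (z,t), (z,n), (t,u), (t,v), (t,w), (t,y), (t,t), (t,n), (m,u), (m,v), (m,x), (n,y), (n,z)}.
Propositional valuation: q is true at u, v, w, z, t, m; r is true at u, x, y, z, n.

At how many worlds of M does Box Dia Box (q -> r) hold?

Recall that Box ψ holds at a world iff ψ holds at every accessible world, and Dia ψ holds iff ψ holds at some accessible world.
Let φ = Box Dia Box (q -> r). Evaluate φ at each world:
  u (successors {u, v}): φ is false.
  v (successors {m}): φ is true.
  w (successors {t, n}): φ is false.
  x (successors {y}): φ is false.
  y (successors {w}): φ is true.
  z (successors {v, x, z, t, n}): φ is false.
  t (successors {u, v, w, y, t, n}): φ is false.
  m (successors {u, v, x}): φ is false.
  n (successors {y, z}): φ is false.
For instance, at u:
  At u: Box Dia Box (q -> r) requires Dia Box (q -> r) at every successor {u, v}.
    Dia Box (q -> r) fails at u, so Box Dia Box (q -> r) is false at u.
      At u: Dia Box (q -> r) requires Box (q -> r) at some successor in {u, v}.
        At u: Box (q -> r) is false.
        At v: Box (q -> r) is false.
      So Dia Box (q -> r) is false at u.
Satisfying worlds: {v, y}

2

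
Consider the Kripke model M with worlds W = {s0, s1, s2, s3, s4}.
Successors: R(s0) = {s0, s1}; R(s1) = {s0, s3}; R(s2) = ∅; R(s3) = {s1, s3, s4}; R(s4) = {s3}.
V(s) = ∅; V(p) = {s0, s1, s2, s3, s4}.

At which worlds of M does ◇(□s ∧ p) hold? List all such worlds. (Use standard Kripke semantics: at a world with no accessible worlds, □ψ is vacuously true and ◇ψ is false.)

Let φ = ◇(□s ∧ p). Evaluate φ at each world:
  s0 (successors {s0, s1}): φ is false.
  s1 (successors {s0, s3}): φ is false.
  s2 (successors ∅): φ is false.
  s3 (successors {s1, s3, s4}): φ is false.
  s4 (successors {s3}): φ is false.
For instance, at s3:
  At s3: ◇(□s ∧ p) requires □s ∧ p at some successor in {s1, s3, s4}.
    At s1: □s ∧ p is false.
    At s3: □s ∧ p is false.
    At s4: □s ∧ p is false.
  So ◇(□s ∧ p) is false at s3.
Satisfying worlds: none.

none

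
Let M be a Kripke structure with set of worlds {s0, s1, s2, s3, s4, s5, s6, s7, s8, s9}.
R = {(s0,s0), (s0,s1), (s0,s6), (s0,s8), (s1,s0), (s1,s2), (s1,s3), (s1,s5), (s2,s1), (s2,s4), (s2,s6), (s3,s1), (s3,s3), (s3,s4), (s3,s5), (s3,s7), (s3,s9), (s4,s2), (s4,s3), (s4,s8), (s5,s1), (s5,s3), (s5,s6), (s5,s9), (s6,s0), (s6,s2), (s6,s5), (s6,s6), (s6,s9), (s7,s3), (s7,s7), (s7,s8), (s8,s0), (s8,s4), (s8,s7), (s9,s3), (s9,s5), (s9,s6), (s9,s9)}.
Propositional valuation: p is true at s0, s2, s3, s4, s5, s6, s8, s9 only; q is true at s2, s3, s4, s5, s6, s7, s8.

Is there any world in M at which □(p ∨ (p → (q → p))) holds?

Yes

Let φ = □(p ∨ (p → (q → p))). Evaluate φ at each world:
  s0 (successors {s0, s1, s6, s8}): φ is true.
  s1 (successors {s0, s2, s3, s5}): φ is true.
  s2 (successors {s1, s4, s6}): φ is true.
  s3 (successors {s1, s3, s4, s5, s7, s9}): φ is true.
  s4 (successors {s2, s3, s8}): φ is true.
  s5 (successors {s1, s3, s6, s9}): φ is true.
  s6 (successors {s0, s2, s5, s6, s9}): φ is true.
  s7 (successors {s3, s7, s8}): φ is true.
  s8 (successors {s0, s4, s7}): φ is true.
  s9 (successors {s3, s5, s6, s9}): φ is true.
Detail at s0 (witness):
  At s0: □(p ∨ (p → (q → p))) requires p ∨ (p → (q → p)) at every successor {s0, s1, s6, s8}.
    At s0: p ∨ (p → (q → p)) is true.
    At s1: p ∨ (p → (q → p)) is true.
    At s6: p ∨ (p → (q → p)) is true.
    At s8: p ∨ (p → (q → p)) is true.
  So □(p ∨ (p → (q → p))) is true at s0.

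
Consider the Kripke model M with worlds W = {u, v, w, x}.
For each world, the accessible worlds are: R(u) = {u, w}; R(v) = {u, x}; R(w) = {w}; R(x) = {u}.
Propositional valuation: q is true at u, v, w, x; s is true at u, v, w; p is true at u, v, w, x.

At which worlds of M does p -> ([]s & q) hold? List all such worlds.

u, w, x

Let φ = p -> ([]s & q). Evaluate φ at each world:
  u (successors {u, w}): φ is true.
  v (successors {u, x}): φ is false.
  w (successors {w}): φ is true.
  x (successors {u}): φ is true.
For instance, at w:
  At w: p is true, []s & q is true, so p -> ([]s & q) is true.
    At w: []s is true, q is true, so []s & q is true.
      At w: []s requires s at every successor {w}.
        At w: s is true.
      So []s is true at w.
Satisfying worlds: {u, w, x}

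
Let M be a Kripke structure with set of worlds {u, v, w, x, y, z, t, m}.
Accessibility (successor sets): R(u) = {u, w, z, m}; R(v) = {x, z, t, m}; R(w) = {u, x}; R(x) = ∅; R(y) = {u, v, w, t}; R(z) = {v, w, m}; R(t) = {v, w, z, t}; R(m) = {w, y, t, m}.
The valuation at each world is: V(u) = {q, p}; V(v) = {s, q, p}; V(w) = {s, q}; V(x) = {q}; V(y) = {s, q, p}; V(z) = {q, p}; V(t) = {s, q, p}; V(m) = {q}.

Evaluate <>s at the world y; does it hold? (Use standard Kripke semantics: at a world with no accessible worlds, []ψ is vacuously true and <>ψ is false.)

Yes

At y: <>s requires s at some successor in {u, v, w, t}.
  s holds at v, so <>s is true at y.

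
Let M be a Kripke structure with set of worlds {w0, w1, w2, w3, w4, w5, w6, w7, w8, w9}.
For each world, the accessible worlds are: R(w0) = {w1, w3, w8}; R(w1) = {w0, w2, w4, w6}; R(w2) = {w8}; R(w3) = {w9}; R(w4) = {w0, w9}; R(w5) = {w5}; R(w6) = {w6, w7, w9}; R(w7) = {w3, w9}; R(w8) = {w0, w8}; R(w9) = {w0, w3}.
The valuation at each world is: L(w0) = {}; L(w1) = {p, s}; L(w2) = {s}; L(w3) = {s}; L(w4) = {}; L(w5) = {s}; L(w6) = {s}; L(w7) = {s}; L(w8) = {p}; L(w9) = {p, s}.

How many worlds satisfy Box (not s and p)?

1

Recall that Box ψ holds at a world iff ψ holds at every accessible world, and Dia ψ holds iff ψ holds at some accessible world.
Let φ = Box (not s and p). Evaluate φ at each world:
  w0 (successors {w1, w3, w8}): φ is false.
  w1 (successors {w0, w2, w4, w6}): φ is false.
  w2 (successors {w8}): φ is true.
  w3 (successors {w9}): φ is false.
  w4 (successors {w0, w9}): φ is false.
  w5 (successors {w5}): φ is false.
  w6 (successors {w6, w7, w9}): φ is false.
  w7 (successors {w3, w9}): φ is false.
  w8 (successors {w0, w8}): φ is false.
  w9 (successors {w0, w3}): φ is false.
For instance, at w7:
  At w7: Box (not s and p) requires not s and p at every successor {w3, w9}.
    not s and p fails at w3, so Box (not s and p) is false at w7.
Satisfying worlds: {w2}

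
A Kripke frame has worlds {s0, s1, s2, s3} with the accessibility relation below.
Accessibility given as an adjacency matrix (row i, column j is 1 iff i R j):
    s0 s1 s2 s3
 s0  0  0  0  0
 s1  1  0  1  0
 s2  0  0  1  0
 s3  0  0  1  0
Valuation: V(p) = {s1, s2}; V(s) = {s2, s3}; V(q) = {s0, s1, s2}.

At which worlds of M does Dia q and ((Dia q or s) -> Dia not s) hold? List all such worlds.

s1

Let φ = Dia q and ((Dia q or s) -> Dia not s). Evaluate φ at each world:
  s0 (successors ∅): φ is false.
  s1 (successors {s0, s2}): φ is true.
  s2 (successors {s2}): φ is false.
  s3 (successors {s2}): φ is false.
For instance, at s2:
  At s2: Dia q is true, (Dia q or s) -> Dia not s is false, so Dia q and ((Dia q or s) -> Dia not s) is false.
    At s2: Dia q requires q at some successor in {s2}.
      q holds at s2, so Dia q is true at s2.
    At s2: Dia q or s is true, Dia not s is false, so (Dia q or s) -> Dia not s is false.
      At s2: Dia q is true, s is true, so Dia q or s is true.
      At s2: Dia not s requires not s at some successor in {s2}.
        At s2: not s is false.
      So Dia not s is false at s2.
Satisfying worlds: {s1}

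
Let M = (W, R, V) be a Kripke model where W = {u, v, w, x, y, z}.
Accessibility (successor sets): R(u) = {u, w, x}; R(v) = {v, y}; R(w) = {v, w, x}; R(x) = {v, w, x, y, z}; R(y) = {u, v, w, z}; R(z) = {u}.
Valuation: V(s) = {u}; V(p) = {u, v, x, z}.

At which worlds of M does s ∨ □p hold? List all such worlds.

Let φ = s ∨ □p. Evaluate φ at each world:
  u (successors {u, w, x}): φ is true.
  v (successors {v, y}): φ is false.
  w (successors {v, w, x}): φ is false.
  x (successors {v, w, x, y, z}): φ is false.
  y (successors {u, v, w, z}): φ is false.
  z (successors {u}): φ is true.
For instance, at y:
  At y: s is false, □p is false, so s ∨ □p is false.
    At y: □p requires p at every successor {u, v, w, z}.
      p fails at w, so □p is false at y.
Satisfying worlds: {u, z}

u, z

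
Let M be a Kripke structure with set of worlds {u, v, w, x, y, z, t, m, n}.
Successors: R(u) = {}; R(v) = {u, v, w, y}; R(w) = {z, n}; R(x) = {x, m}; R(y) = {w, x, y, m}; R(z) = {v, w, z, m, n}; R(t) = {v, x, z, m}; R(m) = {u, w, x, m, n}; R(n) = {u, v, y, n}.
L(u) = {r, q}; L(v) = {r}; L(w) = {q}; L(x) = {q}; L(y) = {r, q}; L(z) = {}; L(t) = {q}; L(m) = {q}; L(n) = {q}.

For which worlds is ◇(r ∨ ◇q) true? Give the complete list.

v, w, x, y, z, t, m, n

Recall that ◇ψ holds at a world iff ψ holds at some accessible world.
Let φ = ◇(r ∨ ◇q). Evaluate φ at each world:
  u (successors ∅): φ is false.
  v (successors {u, v, w, y}): φ is true.
  w (successors {z, n}): φ is true.
  x (successors {x, m}): φ is true.
  y (successors {w, x, y, m}): φ is true.
  z (successors {v, w, z, m, n}): φ is true.
  t (successors {v, x, z, m}): φ is true.
  m (successors {u, w, x, m, n}): φ is true.
  n (successors {u, v, y, n}): φ is true.
For instance, at t:
  At t: ◇(r ∨ ◇q) requires r ∨ ◇q at some successor in {v, x, z, m}.
    r ∨ ◇q holds at v, so ◇(r ∨ ◇q) is true at t.
      At v: r is true, ◇q is true, so r ∨ ◇q is true.
Satisfying worlds: {v, w, x, y, z, t, m, n}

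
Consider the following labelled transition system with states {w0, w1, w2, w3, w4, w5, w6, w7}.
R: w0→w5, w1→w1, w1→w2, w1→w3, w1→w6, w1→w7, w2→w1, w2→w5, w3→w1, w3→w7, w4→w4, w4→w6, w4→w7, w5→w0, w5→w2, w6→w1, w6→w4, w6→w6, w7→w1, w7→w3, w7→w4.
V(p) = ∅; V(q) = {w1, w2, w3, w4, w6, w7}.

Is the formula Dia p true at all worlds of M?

No

Recall that Dia ψ holds at a world iff ψ holds at some accessible world.
Let φ = Dia p. Evaluate φ at each world:
  w0 (successors {w5}): φ is false.
  w1 (successors {w1, w2, w3, w6, w7}): φ is false.
  w2 (successors {w1, w5}): φ is false.
  w3 (successors {w1, w7}): φ is false.
  w4 (successors {w4, w6, w7}): φ is false.
  w5 (successors {w0, w2}): φ is false.
  w6 (successors {w1, w4, w6}): φ is false.
  w7 (successors {w1, w3, w4}): φ is false.
Detail at w0 (counterexample):
  At w0: Dia p requires p at some successor in {w5}.
    At w5: p is false.
  So Dia p is false at w0.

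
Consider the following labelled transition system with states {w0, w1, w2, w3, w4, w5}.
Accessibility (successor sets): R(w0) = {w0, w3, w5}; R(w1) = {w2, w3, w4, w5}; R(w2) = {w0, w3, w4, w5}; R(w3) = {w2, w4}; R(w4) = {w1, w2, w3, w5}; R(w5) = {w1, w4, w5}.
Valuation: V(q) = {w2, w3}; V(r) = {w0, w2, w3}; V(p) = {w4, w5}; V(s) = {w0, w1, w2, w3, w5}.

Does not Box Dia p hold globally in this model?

Let φ = not Box Dia p. Evaluate φ at each world:
  w0 (successors {w0, w3, w5}): φ is false.
  w1 (successors {w2, w3, w4, w5}): φ is false.
  w2 (successors {w0, w3, w4, w5}): φ is false.
  w3 (successors {w2, w4}): φ is false.
  w4 (successors {w1, w2, w3, w5}): φ is false.
  w5 (successors {w1, w4, w5}): φ is false.
Detail at w0 (counterexample):
  At w0: Box Dia p is true, so not Box Dia p is false.
    At w0: Box Dia p requires Dia p at every successor {w0, w3, w5}.
      At w0: Dia p is true.
      At w3: Dia p is true.
      At w5: Dia p is true.
    So Box Dia p is true at w0.

No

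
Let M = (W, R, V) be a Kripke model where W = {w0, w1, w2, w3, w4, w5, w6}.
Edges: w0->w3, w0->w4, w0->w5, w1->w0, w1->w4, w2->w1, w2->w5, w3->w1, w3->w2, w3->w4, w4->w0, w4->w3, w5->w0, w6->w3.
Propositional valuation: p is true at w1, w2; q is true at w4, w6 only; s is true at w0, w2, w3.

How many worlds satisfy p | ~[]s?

4

Recall that []ψ holds at a world iff ψ holds at every accessible world, and <>ψ holds iff ψ holds at some accessible world.
Let φ = p | ~[]s. Evaluate φ at each world:
  w0 (successors {w3, w4, w5}): φ is true.
  w1 (successors {w0, w4}): φ is true.
  w2 (successors {w1, w5}): φ is true.
  w3 (successors {w1, w2, w4}): φ is true.
  w4 (successors {w0, w3}): φ is false.
  w5 (successors {w0}): φ is false.
  w6 (successors {w3}): φ is false.
For instance, at w2:
  At w2: p is true, ~[]s is true, so p | ~[]s is true.
    At w2: []s is false, so ~[]s is true.
      At w2: []s requires s at every successor {w1, w5}.
        s fails at w1, so []s is false at w2.
Satisfying worlds: {w0, w1, w2, w3}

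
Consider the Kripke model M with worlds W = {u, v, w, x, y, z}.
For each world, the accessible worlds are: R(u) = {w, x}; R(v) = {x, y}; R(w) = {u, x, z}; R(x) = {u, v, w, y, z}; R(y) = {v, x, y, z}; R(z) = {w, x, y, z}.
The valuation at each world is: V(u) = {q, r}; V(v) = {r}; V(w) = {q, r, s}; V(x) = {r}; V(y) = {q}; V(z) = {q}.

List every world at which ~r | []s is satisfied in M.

y, z

Recall that []ψ holds at a world iff ψ holds at every accessible world, and <>ψ holds iff ψ holds at some accessible world.
Let φ = ~r | []s. Evaluate φ at each world:
  u (successors {w, x}): φ is false.
  v (successors {x, y}): φ is false.
  w (successors {u, x, z}): φ is false.
  x (successors {u, v, w, y, z}): φ is false.
  y (successors {v, x, y, z}): φ is true.
  z (successors {w, x, y, z}): φ is true.
For instance, at y:
  At y: ~r is true, []s is false, so ~r | []s is true.
    At y: []s requires s at every successor {v, x, y, z}.
      s fails at v, so []s is false at y.
Satisfying worlds: {y, z}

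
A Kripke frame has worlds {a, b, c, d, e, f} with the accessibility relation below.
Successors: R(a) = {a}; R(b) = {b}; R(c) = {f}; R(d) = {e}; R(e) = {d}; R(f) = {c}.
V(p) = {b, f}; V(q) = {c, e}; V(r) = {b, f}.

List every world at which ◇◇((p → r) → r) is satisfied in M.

b, f

Let φ = ◇◇((p → r) → r). Evaluate φ at each world:
  a (successors {a}): φ is false.
  b (successors {b}): φ is true.
  c (successors {f}): φ is false.
  d (successors {e}): φ is false.
  e (successors {d}): φ is false.
  f (successors {c}): φ is true.
For instance, at f:
  At f: ◇◇((p → r) → r) requires ◇((p → r) → r) at some successor in {c}.
    ◇((p → r) → r) holds at c, so ◇◇((p → r) → r) is true at f.
      At c: ◇((p → r) → r) requires (p → r) → r at some successor in {f}.
        (p → r) → r holds at f, so ◇((p → r) → r) is true at c.
Satisfying worlds: {b, f}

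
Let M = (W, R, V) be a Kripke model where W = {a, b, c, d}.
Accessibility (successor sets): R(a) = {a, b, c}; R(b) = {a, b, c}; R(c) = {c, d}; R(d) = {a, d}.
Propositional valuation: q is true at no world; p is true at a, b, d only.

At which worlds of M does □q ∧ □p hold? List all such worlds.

none

Let φ = □q ∧ □p. Evaluate φ at each world:
  a (successors {a, b, c}): φ is false.
  b (successors {a, b, c}): φ is false.
  c (successors {c, d}): φ is false.
  d (successors {a, d}): φ is false.
For instance, at b:
  At b: □q is false, □p is false, so □q ∧ □p is false.
    At b: □q requires q at every successor {a, b, c}.
      q fails at a, so □q is false at b.
    At b: □p requires p at every successor {a, b, c}.
      p fails at c, so □p is false at b.
Satisfying worlds: none.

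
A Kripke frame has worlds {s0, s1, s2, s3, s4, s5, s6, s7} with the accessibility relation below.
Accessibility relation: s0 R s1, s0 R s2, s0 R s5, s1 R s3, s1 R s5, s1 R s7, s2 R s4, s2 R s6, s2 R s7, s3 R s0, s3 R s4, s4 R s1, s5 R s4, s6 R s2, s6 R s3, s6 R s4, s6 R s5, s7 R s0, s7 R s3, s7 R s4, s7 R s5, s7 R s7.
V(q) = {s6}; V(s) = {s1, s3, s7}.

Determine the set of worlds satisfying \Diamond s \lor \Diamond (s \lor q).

Let φ = \Diamond s \lor \Diamond (s \lor q). Evaluate φ at each world:
  s0 (successors {s1, s2, s5}): φ is true.
  s1 (successors {s3, s5, s7}): φ is true.
  s2 (successors {s4, s6, s7}): φ is true.
  s3 (successors {s0, s4}): φ is false.
  s4 (successors {s1}): φ is true.
  s5 (successors {s4}): φ is false.
  s6 (successors {s2, s3, s4, s5}): φ is true.
  s7 (successors {s0, s3, s4, s5, s7}): φ is true.
For instance, at s6:
  At s6: \Diamond s is true, \Diamond (s \lor q) is true, so \Diamond s \lor \Diamond (s \lor q) is true.
    At s6: \Diamond s requires s at some successor in {s2, s3, s4, s5}.
      s holds at s3, so \Diamond s is true at s6.
    At s6: \Diamond (s \lor q) requires s \lor q at some successor in {s2, s3, s4, s5}.
      s \lor q holds at s3, so \Diamond (s \lor q) is true at s6.
Satisfying worlds: {s0, s1, s2, s4, s6, s7}

s0, s1, s2, s4, s6, s7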